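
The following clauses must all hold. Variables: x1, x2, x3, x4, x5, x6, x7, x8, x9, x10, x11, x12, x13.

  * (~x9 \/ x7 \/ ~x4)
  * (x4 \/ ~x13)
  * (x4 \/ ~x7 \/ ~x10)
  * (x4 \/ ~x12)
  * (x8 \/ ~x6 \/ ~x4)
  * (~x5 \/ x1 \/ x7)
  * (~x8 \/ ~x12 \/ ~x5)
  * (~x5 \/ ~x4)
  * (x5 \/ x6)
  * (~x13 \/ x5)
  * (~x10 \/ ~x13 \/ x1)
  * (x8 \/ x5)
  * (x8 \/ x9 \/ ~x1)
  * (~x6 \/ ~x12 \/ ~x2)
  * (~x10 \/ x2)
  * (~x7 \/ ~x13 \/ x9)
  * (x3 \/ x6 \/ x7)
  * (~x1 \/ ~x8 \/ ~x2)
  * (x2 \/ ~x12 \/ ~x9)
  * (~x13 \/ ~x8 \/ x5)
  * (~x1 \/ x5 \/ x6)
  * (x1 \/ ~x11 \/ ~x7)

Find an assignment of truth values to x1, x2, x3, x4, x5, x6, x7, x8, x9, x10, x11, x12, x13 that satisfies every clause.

x1=True, x2=False, x3=True, x4=True, x5=False, x6=True, x7=True, x8=True, x9=False, x10=False, x11=True, x12=False, x13=False

Check each clause:
  1. (~x9 \/ x7 \/ ~x4) — x7 is true.
  2. (x4 \/ ~x13) — ~x13 is true.
  3. (~x7 \/ ~x10 \/ x4) — x4 is true.
  4. (~x12 \/ x4) — ~x12 is true.
  5. (~x4 \/ ~x6 \/ x8) — x8 is true.
  6. (~x5 \/ x1 \/ x7) — x1 is true.
  7. (~x8 \/ ~x5 \/ ~x12) — ~x5 is true.
  8. (~x4 \/ ~x5) — ~x5 is true.
  9. (x5 \/ x6) — x6 is true.
  10. (x5 \/ ~x13) — ~x13 is true.
  11. (~x13 \/ ~x10 \/ x1) — x1 is true.
  12. (x8 \/ x5) — x8 is true.
  13. (x8 \/ x9 \/ ~x1) — x8 is true.
  14. (~x2 \/ ~x12 \/ ~x6) — ~x12 is true.
  15. (~x10 \/ x2) — ~x10 is true.
  16. (~x7 \/ ~x13 \/ x9) — ~x13 is true.
  17. (x7 \/ x3 \/ x6) — x3 is true.
  18. (~x2 \/ ~x8 \/ ~x1) — ~x2 is true.
  19. (~x9 \/ ~x12 \/ x2) — ~x12 is true.
  20. (x5 \/ ~x13 \/ ~x8) — ~x13 is true.
  21. (x6 \/ ~x1 \/ x5) — x6 is true.
  22. (x1 \/ ~x7 \/ ~x11) — x1 is true.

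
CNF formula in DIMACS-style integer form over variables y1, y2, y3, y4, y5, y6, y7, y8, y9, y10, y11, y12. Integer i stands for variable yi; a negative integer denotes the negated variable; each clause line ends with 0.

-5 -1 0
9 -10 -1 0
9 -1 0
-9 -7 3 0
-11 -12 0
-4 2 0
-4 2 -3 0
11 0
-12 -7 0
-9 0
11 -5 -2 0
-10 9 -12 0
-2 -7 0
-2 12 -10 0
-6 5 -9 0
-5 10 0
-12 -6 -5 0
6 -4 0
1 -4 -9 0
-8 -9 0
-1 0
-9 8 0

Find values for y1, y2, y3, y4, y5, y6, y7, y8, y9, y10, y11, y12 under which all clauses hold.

(y11) is a unit clause, so y11 = True.
Unit propagation: (~y12) forces y12 = False.
The clause (~y9) is unit: y9 must be False.
The clause (~y1) is unit: y1 must be False.
Pure literal: y4 appears only negated; assign y4 = False.
Pure literal: y5 appears only negated; assign y5 = False.
Branch on y2: take y2 = False.
y3, y6, y7, y8, y10 are now unconstrained; take y3 = True, y6 = True, y7 = False, y8 = True, y10 = False.
Every clause has at least one true literal under this assignment.

y1=False  y2=False  y3=True  y4=False  y5=False  y6=True  y7=False  y8=True  y9=False  y10=False  y11=True  y12=False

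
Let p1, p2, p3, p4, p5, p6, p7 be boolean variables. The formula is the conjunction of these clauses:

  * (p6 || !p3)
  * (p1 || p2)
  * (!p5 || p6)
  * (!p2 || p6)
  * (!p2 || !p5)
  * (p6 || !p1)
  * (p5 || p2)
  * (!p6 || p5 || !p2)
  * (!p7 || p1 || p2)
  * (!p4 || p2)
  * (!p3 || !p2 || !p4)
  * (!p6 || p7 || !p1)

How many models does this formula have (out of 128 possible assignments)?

2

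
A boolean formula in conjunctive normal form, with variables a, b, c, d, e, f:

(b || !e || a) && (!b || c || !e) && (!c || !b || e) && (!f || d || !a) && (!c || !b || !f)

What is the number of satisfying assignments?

31

Case analysis on b and c:
  b=T, c=T: remaining (a,d,e,f) ∈ {(F,F,T,F); (F,T,T,F); (T,F,T,F); (T,T,T,F)} — 4.
  b=T, c=F: 7 of the 16 assignments to (a,d,e,f) work.
  b=F, c=T: 10 of the 16 assignments to (a,d,e,f) work.
  b=F, c=F: 10 of the 16 assignments to (a,d,e,f) work.
Total: 4 + 7 + 10 + 10 = 31.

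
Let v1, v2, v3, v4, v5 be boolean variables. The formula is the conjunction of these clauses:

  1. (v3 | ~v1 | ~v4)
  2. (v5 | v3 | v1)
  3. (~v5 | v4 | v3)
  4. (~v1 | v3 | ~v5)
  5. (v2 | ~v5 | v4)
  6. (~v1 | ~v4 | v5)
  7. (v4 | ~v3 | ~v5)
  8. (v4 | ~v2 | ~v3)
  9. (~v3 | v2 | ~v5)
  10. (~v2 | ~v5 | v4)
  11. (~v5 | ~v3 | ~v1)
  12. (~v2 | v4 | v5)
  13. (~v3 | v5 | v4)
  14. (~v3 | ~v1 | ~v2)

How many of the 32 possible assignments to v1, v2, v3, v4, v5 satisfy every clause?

The models are:
  v1=F v2=F v3=F v4=T v5=T
  v1=F v2=F v3=T v4=T v5=F
  v1=F v2=T v3=F v4=T v5=T
  v1=F v2=T v3=T v4=T v5=F
  v1=F v2=T v3=T v4=T v5=T
  v1=T v2=F v3=F v4=F v5=F
That's 6 in total.

6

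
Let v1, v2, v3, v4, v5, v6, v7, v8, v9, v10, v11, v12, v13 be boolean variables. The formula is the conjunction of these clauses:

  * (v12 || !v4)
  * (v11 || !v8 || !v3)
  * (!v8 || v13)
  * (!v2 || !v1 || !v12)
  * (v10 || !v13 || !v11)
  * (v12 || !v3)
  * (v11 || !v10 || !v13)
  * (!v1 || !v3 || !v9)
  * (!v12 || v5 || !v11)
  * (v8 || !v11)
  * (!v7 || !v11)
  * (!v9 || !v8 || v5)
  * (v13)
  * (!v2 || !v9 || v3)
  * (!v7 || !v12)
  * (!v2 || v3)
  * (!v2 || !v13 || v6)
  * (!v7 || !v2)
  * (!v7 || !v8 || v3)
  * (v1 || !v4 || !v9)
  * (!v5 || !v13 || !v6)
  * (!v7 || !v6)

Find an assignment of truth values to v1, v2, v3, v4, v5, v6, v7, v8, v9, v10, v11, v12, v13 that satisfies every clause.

v1 = True, v2 = False, v3 = False, v4 = True, v5 = True, v6 = False, v7 = False, v8 = True, v9 = True, v10 = False, v11 = False, v12 = True, v13 = True

(v13) is a unit clause, so v13 = True.
v2 occurs only negated in the remaining clauses — set v2 = False.
v7 occurs only negated in the remaining clauses — set v7 = False.
Try v1 = True.
Branch on v3: take v3 = False.
Try v4 = True.
  then v12 is forced to True.
The remaining clauses are satisfied by v5 = True, v6 = False, v8 = True, v9 = True, v10 = False, v11 = False.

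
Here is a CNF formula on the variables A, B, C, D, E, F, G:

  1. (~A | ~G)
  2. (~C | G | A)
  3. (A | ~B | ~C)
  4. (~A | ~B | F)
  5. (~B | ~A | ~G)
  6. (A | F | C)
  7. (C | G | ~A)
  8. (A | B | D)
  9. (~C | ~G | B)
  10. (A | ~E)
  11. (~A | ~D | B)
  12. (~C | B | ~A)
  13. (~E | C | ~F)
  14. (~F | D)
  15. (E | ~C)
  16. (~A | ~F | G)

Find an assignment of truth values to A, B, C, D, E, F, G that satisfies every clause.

A = F, B = T, C = F, D = T, E = F, F = T, G = F

Check each clause:
  1. (~A | ~G) — ~G is true.
  2. (A | ~C | G) — ~C is true.
  3. (~B | A | ~C) — ~C is true.
  4. (F | ~A | ~B) — F is true.
  5. (~B | ~A | ~G) — ~G is true.
  6. (A | C | F) — F is true.
  7. (G | C | ~A) — ~A is true.
  8. (B | A | D) — B is true.
  9. (B | ~G | ~C) — ~G is true.
  10. (~E | A) — ~E is true.
  11. (~D | ~A | B) — B is true.
  12. (~C | B | ~A) — B is true.
  13. (~F | ~E | C) — ~E is true.
  14. (D | ~F) — D is true.
  15. (E | ~C) — ~C is true.
  16. (~F | G | ~A) — ~A is true.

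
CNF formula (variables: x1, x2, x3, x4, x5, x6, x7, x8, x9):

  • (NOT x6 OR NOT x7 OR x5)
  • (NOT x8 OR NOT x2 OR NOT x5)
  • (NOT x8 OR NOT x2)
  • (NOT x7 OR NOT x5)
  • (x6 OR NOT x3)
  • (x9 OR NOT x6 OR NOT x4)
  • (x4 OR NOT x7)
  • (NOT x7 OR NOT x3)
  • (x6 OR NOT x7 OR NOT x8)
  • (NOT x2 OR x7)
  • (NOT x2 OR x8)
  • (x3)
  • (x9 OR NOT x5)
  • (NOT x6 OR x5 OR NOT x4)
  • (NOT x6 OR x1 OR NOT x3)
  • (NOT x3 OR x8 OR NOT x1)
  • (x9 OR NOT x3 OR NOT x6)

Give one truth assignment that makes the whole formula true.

x1=1, x2=0, x3=1, x4=0, x5=1, x6=1, x7=0, x8=1, x9=1

Check each clause:
  1. (x5 OR NOT x7 OR NOT x6) — NOT x7 is true.
  2. (NOT x2 OR NOT x8 OR NOT x5) — NOT x2 is true.
  3. (NOT x8 OR NOT x2) — NOT x2 is true.
  4. (NOT x5 OR NOT x7) — NOT x7 is true.
  5. (NOT x3 OR x6) — x6 is true.
  6. (NOT x6 OR NOT x4 OR x9) — x9 is true.
  7. (NOT x7 OR x4) — NOT x7 is true.
  8. (NOT x7 OR NOT x3) — NOT x7 is true.
  9. (x6 OR NOT x7 OR NOT x8) — NOT x7 is true.
  10. (NOT x2 OR x7) — NOT x2 is true.
  11. (NOT x2 OR x8) — x8 is true.
  12. (x3) — x3 is true.
  13. (x9 OR NOT x5) — x9 is true.
  14. (NOT x4 OR NOT x6 OR x5) — NOT x4 is true.
  15. (NOT x6 OR NOT x3 OR x1) — x1 is true.
  16. (NOT x1 OR NOT x3 OR x8) — x8 is true.
  17. (NOT x3 OR NOT x6 OR x9) — x9 is true.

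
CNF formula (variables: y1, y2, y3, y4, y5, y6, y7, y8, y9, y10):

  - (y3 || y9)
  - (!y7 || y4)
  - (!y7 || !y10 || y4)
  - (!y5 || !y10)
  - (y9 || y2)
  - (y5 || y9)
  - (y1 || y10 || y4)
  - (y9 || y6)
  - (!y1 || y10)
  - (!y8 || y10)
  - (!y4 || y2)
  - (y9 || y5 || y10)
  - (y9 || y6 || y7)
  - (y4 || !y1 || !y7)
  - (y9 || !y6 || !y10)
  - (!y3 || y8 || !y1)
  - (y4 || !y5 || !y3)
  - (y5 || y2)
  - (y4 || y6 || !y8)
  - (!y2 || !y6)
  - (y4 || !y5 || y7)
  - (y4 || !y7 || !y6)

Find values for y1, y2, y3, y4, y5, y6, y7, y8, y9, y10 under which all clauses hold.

y1=True  y2=True  y3=False  y4=False  y5=False  y6=False  y7=False  y8=False  y9=True  y10=True

y9 occurs only positively in the remaining clauses — set y9 = True.
Set y1 = True and propagate.
  then y10 is forced to True.
  then y5 is forced to False.
  then y2 is forced to True.
  then y6 is forced to False.
For the remaining variables, y3 = False, y4 = False, y7 = False, y8 = False works.
Every clause has at least one true literal under this assignment.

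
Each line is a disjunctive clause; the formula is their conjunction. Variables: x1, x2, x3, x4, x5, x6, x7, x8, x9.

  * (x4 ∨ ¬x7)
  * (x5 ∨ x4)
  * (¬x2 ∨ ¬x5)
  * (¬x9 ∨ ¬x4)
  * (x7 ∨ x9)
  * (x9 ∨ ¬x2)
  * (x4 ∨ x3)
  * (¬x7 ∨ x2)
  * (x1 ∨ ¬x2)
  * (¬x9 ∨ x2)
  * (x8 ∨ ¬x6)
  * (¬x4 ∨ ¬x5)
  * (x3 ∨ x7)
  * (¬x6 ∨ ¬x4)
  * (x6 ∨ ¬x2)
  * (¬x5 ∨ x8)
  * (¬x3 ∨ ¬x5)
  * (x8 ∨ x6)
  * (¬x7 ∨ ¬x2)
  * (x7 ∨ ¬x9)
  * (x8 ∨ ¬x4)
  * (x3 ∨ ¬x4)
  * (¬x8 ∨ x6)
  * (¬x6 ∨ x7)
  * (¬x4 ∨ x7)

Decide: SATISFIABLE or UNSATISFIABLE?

UNSATISFIABLE

x4 = True:
  propagation gives x9=False, x7=True, x2=False; an empty clause results — contradiction.
x4 = False:
  propagation gives x7=False, x5=True, x2=False, x9=True; an empty clause results — contradiction.
Every branch closes, so no satisfying assignment exists.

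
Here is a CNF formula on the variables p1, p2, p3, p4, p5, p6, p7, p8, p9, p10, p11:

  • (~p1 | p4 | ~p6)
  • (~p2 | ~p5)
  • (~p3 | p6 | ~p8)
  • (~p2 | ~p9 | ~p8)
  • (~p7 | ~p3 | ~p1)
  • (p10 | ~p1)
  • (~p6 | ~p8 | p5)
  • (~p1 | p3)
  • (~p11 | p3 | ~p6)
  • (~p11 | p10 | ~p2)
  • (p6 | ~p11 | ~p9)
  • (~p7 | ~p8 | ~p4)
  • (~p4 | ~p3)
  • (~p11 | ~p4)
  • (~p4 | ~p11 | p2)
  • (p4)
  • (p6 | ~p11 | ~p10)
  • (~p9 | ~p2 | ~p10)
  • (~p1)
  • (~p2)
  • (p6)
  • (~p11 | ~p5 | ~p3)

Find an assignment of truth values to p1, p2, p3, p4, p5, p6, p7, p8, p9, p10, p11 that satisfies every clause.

(p4) is a unit clause, so p4 = True.
Unit propagation: (~p3) forces p3 = False.
The clause (~p1) is unit: p1 must be False.
Unit propagation: (~p11) forces p11 = False.
Unit propagation: (~p2) forces p2 = False.
The clause (p6) is unit: p6 must be True.
Pure literal: p5 appears only positively; assign p5 = True.
p7 occurs only negated in the remaining clauses — set p7 = False.
p8, p9, p10 are now unconstrained; take p8 = True, p9 = True, p10 = True.
Check each clause:
  1. (~p6 | p4 | ~p1) — p4 is true.
  2. (~p5 | ~p2) — ~p2 is true.
  3. (~p8 | ~p3 | p6) — ~p3 is true.
  4. (~p8 | ~p2 | ~p9) — ~p2 is true.
  5. (~p7 | ~p3 | ~p1) — ~p7 is true.
  6. (p10 | ~p1) — p10 is true.
  7. (p5 | ~p8 | ~p6) — p5 is true.
  8. (~p1 | p3) — ~p1 is true.
  9. (~p11 | ~p6 | p3) — ~p11 is true.
  10. (p10 | ~p2 | ~p11) — p10 is true.
  11. (~p11 | p6 | ~p9) — ~p11 is true.
  12. (~p4 | ~p7 | ~p8) — ~p7 is true.
  13. (~p4 | ~p3) — ~p3 is true.
  14. (~p11 | ~p4) — ~p11 is true.
  15. (~p11 | p2 | ~p4) — ~p11 is true.
  16. (p4) — p4 is true.
  17. (p6 | ~p11 | ~p10) — ~p11 is true.
  18. (~p10 | ~p2 | ~p9) — ~p2 is true.
  19. (~p1) — ~p1 is true.
  20. (~p2) — ~p2 is true.
  21. (p6) — p6 is true.
  22. (~p3 | ~p5 | ~p11) — ~p11 is true.

p1 = F, p2 = F, p3 = F, p4 = T, p5 = T, p6 = T, p7 = F, p8 = T, p9 = T, p10 = T, p11 = F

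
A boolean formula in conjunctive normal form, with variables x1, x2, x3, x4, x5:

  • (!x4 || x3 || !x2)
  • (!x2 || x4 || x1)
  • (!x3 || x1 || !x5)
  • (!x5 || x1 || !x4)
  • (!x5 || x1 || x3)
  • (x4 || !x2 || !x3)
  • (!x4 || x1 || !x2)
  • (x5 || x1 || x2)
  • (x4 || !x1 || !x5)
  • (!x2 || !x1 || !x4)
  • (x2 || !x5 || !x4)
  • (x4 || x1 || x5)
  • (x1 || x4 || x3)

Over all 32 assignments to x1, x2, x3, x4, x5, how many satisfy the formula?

5

Satisfying assignments:
  x1=1 x2=0 x3=0 x4=0 x5=0
  x1=1 x2=0 x3=0 x4=1 x5=0
  x1=1 x2=0 x3=1 x4=0 x5=0
  x1=1 x2=0 x3=1 x4=1 x5=0
  x1=1 x2=1 x3=0 x4=0 x5=0
Count: 5.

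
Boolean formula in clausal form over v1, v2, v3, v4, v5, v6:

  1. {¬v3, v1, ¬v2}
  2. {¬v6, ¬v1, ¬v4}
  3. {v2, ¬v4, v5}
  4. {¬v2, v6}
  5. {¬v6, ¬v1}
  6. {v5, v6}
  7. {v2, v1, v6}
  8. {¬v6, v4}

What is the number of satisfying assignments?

8

Split on v6, then v1.
  v6=1, v1=1: a clause becomes empty — 0.
  v6=1, v1=0: remaining (v2,v3,v4,v5) ∈ {(0,0,1,1); (0,1,1,1); (1,0,1,0); (1,0,1,1)} — 4.
  v6=0, v1=1: remaining (v2,v3,v4,v5) ∈ {(0,0,0,1); (0,0,1,1); (0,1,0,1); (0,1,1,1)} — 4.
  v6=0, v1=0: a clause becomes empty — 0.
Total: 0 + 4 + 4 + 0 = 8.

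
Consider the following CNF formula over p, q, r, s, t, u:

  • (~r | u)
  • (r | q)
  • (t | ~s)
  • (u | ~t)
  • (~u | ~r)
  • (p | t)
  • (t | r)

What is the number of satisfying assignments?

The models are:
  p=0 q=1 r=0 s=0 t=1 u=1
  p=0 q=1 r=0 s=1 t=1 u=1
  p=1 q=1 r=0 s=0 t=1 u=1
  p=1 q=1 r=0 s=1 t=1 u=1
Count: 4.

4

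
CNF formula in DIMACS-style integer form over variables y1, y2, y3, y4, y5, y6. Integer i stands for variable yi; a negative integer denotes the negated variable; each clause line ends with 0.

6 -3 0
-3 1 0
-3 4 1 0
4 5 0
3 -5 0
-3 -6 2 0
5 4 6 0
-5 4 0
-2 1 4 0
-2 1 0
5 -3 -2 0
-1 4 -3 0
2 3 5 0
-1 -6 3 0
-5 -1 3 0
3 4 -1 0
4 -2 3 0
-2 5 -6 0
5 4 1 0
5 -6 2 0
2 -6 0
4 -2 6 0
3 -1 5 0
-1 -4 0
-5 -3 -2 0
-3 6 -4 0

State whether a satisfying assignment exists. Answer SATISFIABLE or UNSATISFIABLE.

UNSATISFIABLE

y3 = True:
  propagation gives y6=True, y1=True, y2=True, y5=True; an empty clause results — contradiction.
y3 = False:
  propagation gives y5=False, y4=True, y2=True, y1=True; an empty clause results — contradiction.
Every branch closes, so no satisfying assignment exists.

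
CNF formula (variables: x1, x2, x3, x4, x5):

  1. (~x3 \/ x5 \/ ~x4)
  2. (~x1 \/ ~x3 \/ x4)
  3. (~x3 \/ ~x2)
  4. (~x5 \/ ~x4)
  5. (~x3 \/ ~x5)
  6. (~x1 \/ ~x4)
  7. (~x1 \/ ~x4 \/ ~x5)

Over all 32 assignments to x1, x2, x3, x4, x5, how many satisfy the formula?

11

Split on x4, then x3.
  x4=1, x3=1: a clause becomes empty — 0.
  x4=1, x3=0: remaining (x1,x2,x5) ∈ {(0,0,0); (0,1,0)} — 2.
  x4=0, x3=1: remaining (x1,x2,x5) ∈ {(0,0,0)} — 1.
  x4=0, x3=0: x1, x2, x5 free → 2^3 = 8.
Total: 0 + 2 + 1 + 8 = 11.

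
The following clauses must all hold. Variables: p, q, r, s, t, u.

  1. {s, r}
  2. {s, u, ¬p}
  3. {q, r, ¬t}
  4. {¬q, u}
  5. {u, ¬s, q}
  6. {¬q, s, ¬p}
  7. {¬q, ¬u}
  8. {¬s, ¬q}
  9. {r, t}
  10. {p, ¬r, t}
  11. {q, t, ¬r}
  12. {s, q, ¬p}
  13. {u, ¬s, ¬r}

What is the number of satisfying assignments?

4

The models are:
  p=F q=F r=T s=F t=T u=F
  p=F q=F r=T s=F t=T u=T
  p=F q=F r=T s=T t=T u=T
  p=T q=F r=T s=T t=T u=T
Count: 4.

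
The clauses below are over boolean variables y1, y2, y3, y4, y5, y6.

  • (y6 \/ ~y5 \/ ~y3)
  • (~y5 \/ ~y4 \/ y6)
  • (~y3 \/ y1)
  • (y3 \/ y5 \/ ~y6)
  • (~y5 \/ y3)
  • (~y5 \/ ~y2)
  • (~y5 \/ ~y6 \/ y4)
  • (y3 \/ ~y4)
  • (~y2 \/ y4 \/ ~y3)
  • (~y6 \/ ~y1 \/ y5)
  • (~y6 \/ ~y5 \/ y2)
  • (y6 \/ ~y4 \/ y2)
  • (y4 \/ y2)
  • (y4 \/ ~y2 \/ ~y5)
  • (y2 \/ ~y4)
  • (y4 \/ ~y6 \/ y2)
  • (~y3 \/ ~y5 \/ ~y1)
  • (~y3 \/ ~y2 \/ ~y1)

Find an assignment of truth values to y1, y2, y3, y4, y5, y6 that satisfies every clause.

Try y1 = True.
Branch on y2: take y2 = True.
  then y5 is forced to False.
  then y6 is forced to False.
  then y3 is forced to False.
  then y4 is forced to False.
Every clause has at least one true literal under this assignment.
Check each clause:
  1. (~y3 \/ ~y5 \/ y6) — ~y5 is true.
  2. (~y4 \/ ~y5 \/ y6) — ~y5 is true.
  3. (~y3 \/ y1) — y1 is true.
  4. (y3 \/ ~y6 \/ y5) — ~y6 is true.
  5. (y3 \/ ~y5) — ~y5 is true.
  6. (~y5 \/ ~y2) — ~y5 is true.
  7. (y4 \/ ~y6 \/ ~y5) — ~y6 is true.
  8. (~y4 \/ y3) — ~y4 is true.
  9. (~y3 \/ y4 \/ ~y2) — ~y3 is true.
  10. (~y6 \/ ~y1 \/ y5) — ~y6 is true.
  11. (~y5 \/ ~y6 \/ y2) — ~y6 is true.
  12. (y2 \/ ~y4 \/ y6) — y2 is true.
  13. (y2 \/ y4) — y2 is true.
  14. (~y5 \/ ~y2 \/ y4) — ~y5 is true.
  15. (y2 \/ ~y4) — y2 is true.
  16. (y2 \/ ~y6 \/ y4) — ~y6 is true.
  17. (~y1 \/ ~y3 \/ ~y5) — ~y5 is true.
  18. (~y2 \/ ~y3 \/ ~y1) — ~y3 is true.

y1=T, y2=T, y3=F, y4=F, y5=F, y6=F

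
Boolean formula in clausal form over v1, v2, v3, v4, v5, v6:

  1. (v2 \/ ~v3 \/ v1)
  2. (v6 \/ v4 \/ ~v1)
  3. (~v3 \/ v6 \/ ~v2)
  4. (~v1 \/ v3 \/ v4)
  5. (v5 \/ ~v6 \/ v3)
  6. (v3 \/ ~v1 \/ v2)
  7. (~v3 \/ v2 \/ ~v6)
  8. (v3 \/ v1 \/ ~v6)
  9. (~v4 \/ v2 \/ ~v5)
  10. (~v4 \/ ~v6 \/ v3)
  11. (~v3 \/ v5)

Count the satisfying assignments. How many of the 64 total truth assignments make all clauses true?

13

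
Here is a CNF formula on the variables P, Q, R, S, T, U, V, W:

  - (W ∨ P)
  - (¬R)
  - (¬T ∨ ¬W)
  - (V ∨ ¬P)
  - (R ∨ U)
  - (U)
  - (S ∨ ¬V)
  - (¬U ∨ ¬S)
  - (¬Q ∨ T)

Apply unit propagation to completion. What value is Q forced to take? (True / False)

False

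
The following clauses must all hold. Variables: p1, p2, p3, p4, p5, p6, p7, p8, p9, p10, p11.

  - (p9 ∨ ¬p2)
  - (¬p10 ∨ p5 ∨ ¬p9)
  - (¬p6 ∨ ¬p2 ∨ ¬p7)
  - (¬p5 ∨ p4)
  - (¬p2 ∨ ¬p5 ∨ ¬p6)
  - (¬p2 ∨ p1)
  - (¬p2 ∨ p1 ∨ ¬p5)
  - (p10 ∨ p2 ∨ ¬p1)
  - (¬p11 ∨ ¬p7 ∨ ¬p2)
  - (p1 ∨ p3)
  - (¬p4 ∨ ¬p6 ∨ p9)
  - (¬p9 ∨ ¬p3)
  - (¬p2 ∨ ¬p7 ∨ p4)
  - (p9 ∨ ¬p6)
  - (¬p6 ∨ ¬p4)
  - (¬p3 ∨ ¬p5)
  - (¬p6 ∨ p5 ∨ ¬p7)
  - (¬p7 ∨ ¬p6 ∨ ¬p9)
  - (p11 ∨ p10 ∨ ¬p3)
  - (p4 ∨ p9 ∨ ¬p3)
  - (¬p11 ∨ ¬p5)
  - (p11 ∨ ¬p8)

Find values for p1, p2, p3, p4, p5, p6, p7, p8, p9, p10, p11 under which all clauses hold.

p1=T, p2=F, p3=F, p4=T, p5=T, p6=F, p7=F, p8=F, p9=F, p10=T, p11=F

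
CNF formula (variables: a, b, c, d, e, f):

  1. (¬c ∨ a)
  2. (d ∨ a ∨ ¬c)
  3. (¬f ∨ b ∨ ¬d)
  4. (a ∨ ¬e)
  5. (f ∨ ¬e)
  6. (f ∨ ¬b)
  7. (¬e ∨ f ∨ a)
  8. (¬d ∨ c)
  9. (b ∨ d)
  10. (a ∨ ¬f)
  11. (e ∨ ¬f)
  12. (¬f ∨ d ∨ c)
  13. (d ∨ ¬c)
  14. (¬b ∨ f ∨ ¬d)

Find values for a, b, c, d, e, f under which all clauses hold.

a occurs only positively in the remaining clauses — set a = True.
Branch on b: take b = False.
  then d is forced to True.
  then f is forced to False.
  then e is forced to False.
  then c is forced to True.
Every clause has at least one true literal under this assignment.
Check each clause:
  1. (¬c ∨ a) — a is true.
  2. (¬c ∨ a ∨ d) — a is true.
  3. (b ∨ ¬d ∨ ¬f) — ¬f is true.
  4. (a ∨ ¬e) — a is true.
  5. (¬e ∨ f) — ¬e is true.
  6. (¬b ∨ f) — ¬b is true.
  7. (a ∨ f ∨ ¬e) — a is true.
  8. (c ∨ ¬d) — c is true.
  9. (d ∨ b) — d is true.
  10. (¬f ∨ a) — a is true.
  11. (¬f ∨ e) — ¬f is true.
  12. (c ∨ d ∨ ¬f) — ¬f is true.
  13. (¬c ∨ d) — d is true.
  14. (f ∨ ¬d ∨ ¬b) — ¬b is true.

a=1  b=0  c=1  d=1  e=0  f=0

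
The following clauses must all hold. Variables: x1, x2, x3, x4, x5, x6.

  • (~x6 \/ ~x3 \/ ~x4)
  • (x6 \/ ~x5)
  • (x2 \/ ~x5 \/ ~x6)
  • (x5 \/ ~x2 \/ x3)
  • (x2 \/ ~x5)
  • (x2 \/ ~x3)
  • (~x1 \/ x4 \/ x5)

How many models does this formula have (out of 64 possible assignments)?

16

Case analysis on x5 and x2:
  x5=T, x2=T: x1 free; 3 ways for (x3,x4,x6) × 2^1 = 6.
  x5=T, x2=F: a clause becomes empty — 0.
  x5=F, x2=T: remaining (x1,x3,x4,x6) ∈ {(F,T,F,F); (F,T,F,T); (F,T,T,F); (T,T,T,F)} — 4.
  x5=F, x2=F: x6 free; 3 ways for (x1,x3,x4) × 2^1 = 6.
Total: 6 + 0 + 4 + 6 = 16.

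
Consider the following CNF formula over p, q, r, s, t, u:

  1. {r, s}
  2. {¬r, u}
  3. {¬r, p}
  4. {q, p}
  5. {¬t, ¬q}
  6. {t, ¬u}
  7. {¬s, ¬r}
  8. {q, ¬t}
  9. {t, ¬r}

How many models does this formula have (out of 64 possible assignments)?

3

The models are:
  p=F q=T r=F s=T t=F u=F
  p=T q=F r=F s=T t=F u=F
  p=T q=T r=F s=T t=F u=F
That's 3 in total.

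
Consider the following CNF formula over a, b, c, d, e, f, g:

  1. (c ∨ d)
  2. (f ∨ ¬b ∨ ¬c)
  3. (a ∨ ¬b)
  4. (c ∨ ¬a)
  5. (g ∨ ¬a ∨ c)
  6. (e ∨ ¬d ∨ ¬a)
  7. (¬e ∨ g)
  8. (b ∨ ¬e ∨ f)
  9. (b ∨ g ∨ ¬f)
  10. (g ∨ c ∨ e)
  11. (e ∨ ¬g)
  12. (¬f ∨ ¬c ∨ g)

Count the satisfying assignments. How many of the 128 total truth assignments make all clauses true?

10

Case analysis on c and g:
  c=1, g=1: d free; 3 ways for (a,b,e,f) × 2^1 = 6.
  c=1, g=0: remaining (a,b,d,e,f) ∈ {(0,0,0,0,0); (0,0,1,0,0); (1,0,0,0,0)} — 3.
  c=0, g=1: remaining (a,b,d,e,f) ∈ {(0,0,1,1,1)} — 1.
  c=0, g=0: a clause becomes empty — 0.
Total: 6 + 3 + 1 + 0 = 10.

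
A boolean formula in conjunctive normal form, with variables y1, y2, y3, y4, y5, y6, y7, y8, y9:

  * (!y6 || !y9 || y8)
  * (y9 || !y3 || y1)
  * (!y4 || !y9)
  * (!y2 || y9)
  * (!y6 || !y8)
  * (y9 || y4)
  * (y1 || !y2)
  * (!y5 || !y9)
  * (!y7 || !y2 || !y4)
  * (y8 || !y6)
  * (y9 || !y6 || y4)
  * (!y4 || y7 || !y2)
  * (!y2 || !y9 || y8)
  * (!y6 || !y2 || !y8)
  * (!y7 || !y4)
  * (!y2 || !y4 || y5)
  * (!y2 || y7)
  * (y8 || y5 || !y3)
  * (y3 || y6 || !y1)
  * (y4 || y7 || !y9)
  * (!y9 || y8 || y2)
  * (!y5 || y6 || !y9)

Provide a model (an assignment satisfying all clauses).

Try y1 = False.
  then y2 is forced to False.
For the remaining variables, y3 = False, y4 = True, y5 = True, y6 = False, y7 = False, y8 = False, y9 = False works.
Every clause has at least one true literal under this assignment.
Check each clause:
  1. (!y6 || y8 || !y9) — !y6 is true.
  2. (!y3 || y1 || y9) — !y3 is true.
  3. (!y9 || !y4) — !y9 is true.
  4. (y9 || !y2) — !y2 is true.
  5. (!y8 || !y6) — !y8 is true.
  6. (y9 || y4) — y4 is true.
  7. (!y2 || y1) — !y2 is true.
  8. (!y9 || !y5) — !y9 is true.
  9. (!y4 || !y7 || !y2) — !y7 is true.
  10. (y8 || !y6) — !y6 is true.
  11. (!y6 || y4 || y9) — !y6 is true.
  12. (!y4 || !y2 || y7) — !y2 is true.
  13. (!y9 || y8 || !y2) — !y2 is true.
  14. (!y6 || !y8 || !y2) — !y8 is true.
  15. (!y4 || !y7) — !y7 is true.
  16. (!y4 || !y2 || y5) — y5 is true.
  17. (!y2 || y7) — !y2 is true.
  18. (y5 || y8 || !y3) — !y3 is true.
  19. (y6 || !y1 || y3) — !y1 is true.
  20. (y7 || y4 || !y9) — y4 is true.
  21. (!y9 || y2 || y8) — !y9 is true.
  22. (!y9 || !y5 || y6) — !y9 is true.

y1=F, y2=F, y3=F, y4=T, y5=T, y6=F, y7=F, y8=F, y9=F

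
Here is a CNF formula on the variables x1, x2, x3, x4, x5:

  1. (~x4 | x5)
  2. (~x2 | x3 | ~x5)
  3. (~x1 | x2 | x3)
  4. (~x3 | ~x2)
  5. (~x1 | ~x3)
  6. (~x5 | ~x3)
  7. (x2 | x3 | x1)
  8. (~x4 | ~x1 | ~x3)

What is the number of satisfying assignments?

3

The models are:
  x1=0 x2=0 x3=1 x4=0 x5=0
  x1=0 x2=1 x3=0 x4=0 x5=0
  x1=1 x2=1 x3=0 x4=0 x5=0
That's 3 in total.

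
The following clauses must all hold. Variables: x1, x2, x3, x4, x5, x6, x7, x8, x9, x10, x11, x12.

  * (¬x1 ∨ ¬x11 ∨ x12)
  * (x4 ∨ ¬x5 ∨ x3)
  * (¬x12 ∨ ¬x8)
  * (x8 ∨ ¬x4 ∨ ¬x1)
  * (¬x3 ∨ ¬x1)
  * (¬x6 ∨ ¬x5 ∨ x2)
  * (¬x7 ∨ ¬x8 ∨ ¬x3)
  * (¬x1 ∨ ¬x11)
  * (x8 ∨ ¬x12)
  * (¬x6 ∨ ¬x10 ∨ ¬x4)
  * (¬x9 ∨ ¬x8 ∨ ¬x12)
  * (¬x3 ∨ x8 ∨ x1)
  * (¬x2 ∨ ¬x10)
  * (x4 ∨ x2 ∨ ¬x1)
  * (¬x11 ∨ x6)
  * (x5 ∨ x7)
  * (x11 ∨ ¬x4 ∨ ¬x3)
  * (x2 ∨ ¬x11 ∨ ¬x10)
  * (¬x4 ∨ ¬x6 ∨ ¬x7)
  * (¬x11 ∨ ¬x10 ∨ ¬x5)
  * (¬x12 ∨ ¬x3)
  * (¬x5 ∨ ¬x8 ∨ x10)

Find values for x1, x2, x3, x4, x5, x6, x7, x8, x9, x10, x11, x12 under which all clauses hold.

x1 = False, x2 = False, x3 = False, x4 = True, x5 = False, x6 = False, x7 = True, x8 = False, x9 = False, x10 = True, x11 = False, x12 = False

x9 occurs only negated in the remaining clauses — set x9 = False.
Set x1 = False and propagate.
Set x2 = False and propagate.
For the remaining variables, x3 = False, x4 = True, x5 = False, x6 = False, x7 = True, x8 = False, x10 = True, x11 = False, x12 = False works.
Every clause has at least one true literal under this assignment.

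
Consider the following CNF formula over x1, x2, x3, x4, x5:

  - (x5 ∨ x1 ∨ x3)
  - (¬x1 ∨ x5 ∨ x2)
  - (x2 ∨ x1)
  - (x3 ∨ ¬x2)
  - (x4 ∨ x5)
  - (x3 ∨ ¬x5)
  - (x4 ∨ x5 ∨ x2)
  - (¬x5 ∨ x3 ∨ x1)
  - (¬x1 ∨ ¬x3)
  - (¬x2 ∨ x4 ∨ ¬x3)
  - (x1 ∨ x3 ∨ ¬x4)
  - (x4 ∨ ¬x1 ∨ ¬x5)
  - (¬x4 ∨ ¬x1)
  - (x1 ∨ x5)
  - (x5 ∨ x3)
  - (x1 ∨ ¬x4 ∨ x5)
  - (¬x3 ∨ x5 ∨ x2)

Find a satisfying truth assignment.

Try x1 = False.
  then x2 is forced to True.
  then x3 is forced to True.
  then x4 is forced to True.
  then x5 is forced to True.
Every clause has at least one true literal under this assignment.
Check each clause:
  1. (x1 ∨ x5 ∨ x3) — x3 is true.
  2. (x5 ∨ ¬x1 ∨ x2) — x2 is true.
  3. (x2 ∨ x1) — x2 is true.
  4. (¬x2 ∨ x3) — x3 is true.
  5. (x5 ∨ x4) — x4 is true.
  6. (x3 ∨ ¬x5) — x3 is true.
  7. (x5 ∨ x4 ∨ x2) — x2 is true.
  8. (x3 ∨ ¬x5 ∨ x1) — x3 is true.
  9. (¬x3 ∨ ¬x1) — ¬x1 is true.
  10. (¬x2 ∨ ¬x3 ∨ x4) — x4 is true.
  11. (x1 ∨ x3 ∨ ¬x4) — x3 is true.
  12. (x4 ∨ ¬x5 ∨ ¬x1) — x4 is true.
  13. (¬x1 ∨ ¬x4) — ¬x1 is true.
  14. (x1 ∨ x5) — x5 is true.
  15. (x3 ∨ x5) — x3 is true.
  16. (x1 ∨ x5 ∨ ¬x4) — x5 is true.
  17. (¬x3 ∨ x5 ∨ x2) — x2 is true.

x1 = False, x2 = True, x3 = True, x4 = True, x5 = True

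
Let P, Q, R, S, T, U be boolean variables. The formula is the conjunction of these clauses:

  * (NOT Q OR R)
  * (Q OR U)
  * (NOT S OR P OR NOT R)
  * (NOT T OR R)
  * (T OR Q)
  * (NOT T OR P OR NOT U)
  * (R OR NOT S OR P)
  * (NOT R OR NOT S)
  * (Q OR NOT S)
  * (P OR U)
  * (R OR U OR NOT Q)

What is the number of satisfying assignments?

The models are:
  P=F Q=T R=T S=F T=F U=T
  P=T Q=F R=T S=F T=T U=T
  P=T Q=T R=T S=F T=F U=F
  P=T Q=T R=T S=F T=F U=T
  P=T Q=T R=T S=F T=T U=F
  P=T Q=T R=T S=F T=T U=T
Count: 6.

6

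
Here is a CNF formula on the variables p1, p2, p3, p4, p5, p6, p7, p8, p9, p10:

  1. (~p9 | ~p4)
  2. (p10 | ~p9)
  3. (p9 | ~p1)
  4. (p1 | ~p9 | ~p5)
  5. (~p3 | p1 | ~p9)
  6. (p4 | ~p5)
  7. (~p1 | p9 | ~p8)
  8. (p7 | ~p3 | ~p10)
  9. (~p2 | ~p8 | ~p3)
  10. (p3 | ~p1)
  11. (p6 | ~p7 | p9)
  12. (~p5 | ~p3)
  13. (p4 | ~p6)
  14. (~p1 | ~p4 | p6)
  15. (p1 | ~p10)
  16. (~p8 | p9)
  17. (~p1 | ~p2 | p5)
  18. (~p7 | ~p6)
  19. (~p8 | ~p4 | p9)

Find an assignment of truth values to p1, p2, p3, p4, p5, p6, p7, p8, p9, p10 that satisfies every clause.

p1=False, p2=True, p3=False, p4=True, p5=False, p6=False, p7=False, p8=False, p9=False, p10=False

Pure literal: p8 appears only negated; assign p8 = False.
Branch on p1: take p1 = False.
  then p10 is forced to False.
  then p9 is forced to False.
For the remaining variables, p2 = True, p3 = False, p4 = True, p5 = False, p6 = False, p7 = False works.
Every clause has at least one true literal under this assignment.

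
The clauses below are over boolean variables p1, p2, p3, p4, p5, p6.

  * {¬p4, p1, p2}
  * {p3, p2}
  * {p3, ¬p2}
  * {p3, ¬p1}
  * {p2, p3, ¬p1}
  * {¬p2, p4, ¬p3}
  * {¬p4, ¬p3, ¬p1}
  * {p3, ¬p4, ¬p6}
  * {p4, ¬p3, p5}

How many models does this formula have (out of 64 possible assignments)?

The models are:
  p1=F p2=F p3=T p4=F p5=T p6=F
  p1=F p2=F p3=T p4=F p5=T p6=T
  p1=F p2=T p3=T p4=T p5=F p6=F
  p1=F p2=T p3=T p4=T p5=F p6=T
  p1=F p2=T p3=T p4=T p5=T p6=F
  p1=F p2=T p3=T p4=T p5=T p6=T
  p1=T p2=F p3=T p4=F p5=T p6=F
  p1=T p2=F p3=T p4=F p5=T p6=T
That's 8 in total.

8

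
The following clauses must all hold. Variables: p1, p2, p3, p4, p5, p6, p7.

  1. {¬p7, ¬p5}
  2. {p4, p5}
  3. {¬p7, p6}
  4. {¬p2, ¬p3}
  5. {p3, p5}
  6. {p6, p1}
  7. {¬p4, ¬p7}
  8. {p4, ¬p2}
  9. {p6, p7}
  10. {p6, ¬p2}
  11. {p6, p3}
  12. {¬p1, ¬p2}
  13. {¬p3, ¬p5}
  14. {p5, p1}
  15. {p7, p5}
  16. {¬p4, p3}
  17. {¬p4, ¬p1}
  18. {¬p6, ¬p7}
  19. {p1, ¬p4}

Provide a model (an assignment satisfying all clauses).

p2 occurs only negated in the remaining clauses — set p2 = False.
Try p1 = False.
  then p6 is forced to True.
  then p5 is forced to True.
  then p7 is forced to False.
  then p3 is forced to False.
  then p4 is forced to False.

p1=False  p2=False  p3=False  p4=False  p5=True  p6=True  p7=False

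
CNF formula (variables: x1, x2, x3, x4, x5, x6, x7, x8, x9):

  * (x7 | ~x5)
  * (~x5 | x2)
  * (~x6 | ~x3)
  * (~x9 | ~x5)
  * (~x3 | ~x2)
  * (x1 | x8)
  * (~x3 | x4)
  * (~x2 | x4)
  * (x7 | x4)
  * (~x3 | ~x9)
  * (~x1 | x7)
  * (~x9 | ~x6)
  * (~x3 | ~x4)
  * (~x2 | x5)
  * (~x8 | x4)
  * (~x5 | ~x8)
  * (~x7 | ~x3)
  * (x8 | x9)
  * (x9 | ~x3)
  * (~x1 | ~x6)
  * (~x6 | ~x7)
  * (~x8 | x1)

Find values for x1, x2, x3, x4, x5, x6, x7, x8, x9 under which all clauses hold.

x1=True, x2=False, x3=False, x4=True, x5=False, x6=False, x7=True, x8=True, x9=False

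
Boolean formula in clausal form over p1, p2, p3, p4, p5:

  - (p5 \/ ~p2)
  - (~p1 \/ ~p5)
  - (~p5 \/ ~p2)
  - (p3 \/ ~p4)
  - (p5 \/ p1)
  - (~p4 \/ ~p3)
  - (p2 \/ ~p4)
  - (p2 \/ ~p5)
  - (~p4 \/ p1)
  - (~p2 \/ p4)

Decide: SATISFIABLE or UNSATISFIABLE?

Set p1 = True and propagate.
  then p5 is forced to False.
  then p2 is forced to False.
  then p4 is forced to False.
p3 is now unconstrained; take p3 = False.
So p1 = 1, p2 = 0, p3 = 0, p4 = 0, p5 = 0 is a satisfying assignment.

SATISFIABLE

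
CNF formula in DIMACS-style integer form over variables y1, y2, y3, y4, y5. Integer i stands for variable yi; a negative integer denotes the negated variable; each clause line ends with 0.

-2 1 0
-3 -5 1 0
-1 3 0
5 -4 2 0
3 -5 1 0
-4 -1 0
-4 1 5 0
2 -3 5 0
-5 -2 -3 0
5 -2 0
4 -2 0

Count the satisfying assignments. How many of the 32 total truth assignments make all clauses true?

The models are:
  y1=F y2=F y3=F y4=F y5=F
  y1=T y2=F y3=T y4=F y5=T
That's 2 in total.

2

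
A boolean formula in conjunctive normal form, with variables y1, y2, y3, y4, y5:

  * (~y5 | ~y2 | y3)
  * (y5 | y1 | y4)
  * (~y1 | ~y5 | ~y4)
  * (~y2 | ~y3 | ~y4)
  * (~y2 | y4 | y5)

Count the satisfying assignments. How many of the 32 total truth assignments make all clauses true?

16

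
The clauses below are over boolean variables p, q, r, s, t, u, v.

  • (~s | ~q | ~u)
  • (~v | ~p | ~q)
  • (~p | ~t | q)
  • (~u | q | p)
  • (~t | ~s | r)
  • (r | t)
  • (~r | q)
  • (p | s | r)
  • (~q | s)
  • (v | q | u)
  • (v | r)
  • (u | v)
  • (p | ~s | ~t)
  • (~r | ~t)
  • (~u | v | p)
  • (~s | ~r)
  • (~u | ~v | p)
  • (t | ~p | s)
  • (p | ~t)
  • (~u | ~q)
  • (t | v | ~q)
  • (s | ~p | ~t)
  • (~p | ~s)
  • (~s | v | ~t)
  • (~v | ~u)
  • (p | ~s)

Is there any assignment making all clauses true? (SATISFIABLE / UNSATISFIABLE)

UNSATISFIABLE

p = True:
  propagation gives s=False, q=False, t=False; an empty clause results — contradiction.
p = False:
  propagation gives t=False, r=True, q=True, s=True; an empty clause results — contradiction.
Every branch closes, so no satisfying assignment exists.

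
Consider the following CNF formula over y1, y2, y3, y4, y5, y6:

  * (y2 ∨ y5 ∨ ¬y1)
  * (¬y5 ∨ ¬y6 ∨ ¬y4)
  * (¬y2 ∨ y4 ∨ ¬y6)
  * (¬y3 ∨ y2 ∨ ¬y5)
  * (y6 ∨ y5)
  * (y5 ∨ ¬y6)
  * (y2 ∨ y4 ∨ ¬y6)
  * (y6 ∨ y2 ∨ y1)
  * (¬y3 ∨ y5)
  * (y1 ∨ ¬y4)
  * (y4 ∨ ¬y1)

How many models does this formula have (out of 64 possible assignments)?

The models are:
  y1=F y2=T y3=F y4=F y5=T y6=F
  y1=F y2=T y3=T y4=F y5=T y6=F
  y1=T y2=F y3=F y4=T y5=T y6=F
  y1=T y2=T y3=F y4=T y5=T y6=F
  y1=T y2=T y3=T y4=T y5=T y6=F
That's 5 in total.

5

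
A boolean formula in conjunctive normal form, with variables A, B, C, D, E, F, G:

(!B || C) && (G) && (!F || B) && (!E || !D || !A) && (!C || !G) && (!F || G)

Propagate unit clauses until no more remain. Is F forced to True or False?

False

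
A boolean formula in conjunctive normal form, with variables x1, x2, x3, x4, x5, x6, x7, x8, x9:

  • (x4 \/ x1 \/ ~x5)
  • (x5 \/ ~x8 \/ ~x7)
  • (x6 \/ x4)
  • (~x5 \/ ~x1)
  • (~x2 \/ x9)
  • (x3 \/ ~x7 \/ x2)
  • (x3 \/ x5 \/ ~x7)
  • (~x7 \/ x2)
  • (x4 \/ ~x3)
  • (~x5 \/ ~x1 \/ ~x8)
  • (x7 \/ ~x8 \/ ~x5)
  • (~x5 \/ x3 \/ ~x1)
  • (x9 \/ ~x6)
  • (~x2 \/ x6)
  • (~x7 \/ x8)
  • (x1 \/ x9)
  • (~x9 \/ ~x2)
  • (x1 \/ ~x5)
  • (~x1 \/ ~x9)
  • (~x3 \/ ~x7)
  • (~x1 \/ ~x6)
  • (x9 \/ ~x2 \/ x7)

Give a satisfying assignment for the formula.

Pure literal: x4 appears only positively; assign x4 = True.
Try x1 = True.
  then x5 is forced to False.
  then x9 is forced to False.
  then x2 is forced to False.
  then x7 is forced to False.
  then x6 is forced to False.
x3, x8 are now unconstrained; take x3 = False, x8 = False.

x1=True, x2=False, x3=False, x4=True, x5=False, x6=False, x7=False, x8=False, x9=False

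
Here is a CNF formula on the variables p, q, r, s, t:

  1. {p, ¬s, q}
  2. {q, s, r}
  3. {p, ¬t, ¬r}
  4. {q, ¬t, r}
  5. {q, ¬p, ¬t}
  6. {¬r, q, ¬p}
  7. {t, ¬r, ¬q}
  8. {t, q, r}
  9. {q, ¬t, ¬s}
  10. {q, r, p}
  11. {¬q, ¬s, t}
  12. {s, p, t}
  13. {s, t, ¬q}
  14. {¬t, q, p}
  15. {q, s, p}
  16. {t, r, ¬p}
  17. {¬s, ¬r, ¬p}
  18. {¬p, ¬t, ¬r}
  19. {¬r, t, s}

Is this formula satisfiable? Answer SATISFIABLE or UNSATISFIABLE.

SATISFIABLE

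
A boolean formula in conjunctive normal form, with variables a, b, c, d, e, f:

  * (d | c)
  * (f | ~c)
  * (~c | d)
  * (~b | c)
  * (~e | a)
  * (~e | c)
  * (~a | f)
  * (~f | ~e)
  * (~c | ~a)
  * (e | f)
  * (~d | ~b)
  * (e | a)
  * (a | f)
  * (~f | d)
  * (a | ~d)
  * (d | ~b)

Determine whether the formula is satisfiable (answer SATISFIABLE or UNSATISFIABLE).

SATISFIABLE

Pure literal: b appears only negated; assign b = False.
Try a = True.
  then f is forced to True.
  then e is forced to False.
  then c is forced to False.
  then d is forced to True.
So a=T, b=F, c=F, d=T, e=F, f=T is a satisfying assignment.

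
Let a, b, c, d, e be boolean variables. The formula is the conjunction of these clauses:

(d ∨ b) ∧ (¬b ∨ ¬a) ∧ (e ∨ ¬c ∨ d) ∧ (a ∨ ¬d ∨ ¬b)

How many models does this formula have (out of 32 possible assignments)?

Case analysis on b and d:
  b=1, d=1: a clause becomes empty — 0.
  b=1, d=0: remaining (a,c,e) ∈ {(0,0,0); (0,0,1); (0,1,1)} — 3.
  b=0, d=1: a, c, e free → 2^3 = 8.
  b=0, d=0: a clause becomes empty — 0.
Total: 0 + 3 + 8 + 0 = 11.

11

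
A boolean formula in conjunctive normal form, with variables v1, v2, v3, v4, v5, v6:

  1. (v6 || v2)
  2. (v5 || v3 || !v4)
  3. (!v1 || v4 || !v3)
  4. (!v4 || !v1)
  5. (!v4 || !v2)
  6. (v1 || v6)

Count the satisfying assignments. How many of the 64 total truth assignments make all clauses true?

Split on v4, then v1.
  v4=1, v1=1: a clause becomes empty — 0.
  v4=1, v1=0: remaining (v2,v3,v5,v6) ∈ {(0,0,1,1); (0,1,0,1); (0,1,1,1)} — 3.
  v4=0, v1=1: v5 free; 3 ways for (v2,v3,v6) × 2^1 = 6.
  v4=0, v1=0: forces v6=1; v2, v3, v5 free → 2^3 = 8.
Total: 0 + 3 + 6 + 8 = 17.

17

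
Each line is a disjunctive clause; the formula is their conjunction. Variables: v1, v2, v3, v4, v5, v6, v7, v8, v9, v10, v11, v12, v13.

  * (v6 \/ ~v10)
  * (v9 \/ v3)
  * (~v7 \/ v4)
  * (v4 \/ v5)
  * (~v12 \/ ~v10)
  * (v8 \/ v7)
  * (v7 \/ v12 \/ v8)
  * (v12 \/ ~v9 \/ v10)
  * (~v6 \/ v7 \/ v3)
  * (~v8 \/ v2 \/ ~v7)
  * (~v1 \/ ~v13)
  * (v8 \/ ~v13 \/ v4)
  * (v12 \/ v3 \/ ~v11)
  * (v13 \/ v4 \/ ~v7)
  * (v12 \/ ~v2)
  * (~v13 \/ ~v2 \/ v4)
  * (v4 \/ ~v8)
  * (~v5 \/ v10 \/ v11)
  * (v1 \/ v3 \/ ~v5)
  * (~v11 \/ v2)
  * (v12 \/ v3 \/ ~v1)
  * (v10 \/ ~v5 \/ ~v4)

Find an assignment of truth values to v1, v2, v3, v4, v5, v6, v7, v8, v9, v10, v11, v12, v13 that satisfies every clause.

v1=F  v2=T  v3=T  v4=T  v5=F  v6=T  v7=T  v8=F  v9=F  v10=F  v11=T  v12=T  v13=T

Check each clause:
  1. (~v10 \/ v6) — ~v10 is true.
  2. (v3 \/ v9) — v3 is true.
  3. (~v7 \/ v4) — v4 is true.
  4. (v4 \/ v5) — v4 is true.
  5. (~v10 \/ ~v12) — ~v10 is true.
  6. (v8 \/ v7) — v7 is true.
  7. (v12 \/ v8 \/ v7) — v12 is true.
  8. (v10 \/ v12 \/ ~v9) — v12 is true.
  9. (v7 \/ ~v6 \/ v3) — v3 is true.
  10. (~v8 \/ v2 \/ ~v7) — ~v8 is true.
  11. (~v1 \/ ~v13) — ~v1 is true.
  12. (v4 \/ v8 \/ ~v13) — v4 is true.
  13. (v3 \/ ~v11 \/ v12) — v3 is true.
  14. (v4 \/ ~v7 \/ v13) — v4 is true.
  15. (~v2 \/ v12) — v12 is true.
  16. (~v13 \/ v4 \/ ~v2) — v4 is true.
  17. (v4 \/ ~v8) — ~v8 is true.
  18. (~v5 \/ v10 \/ v11) — v11 is true.
  19. (~v5 \/ v1 \/ v3) — v3 is true.
  20. (v2 \/ ~v11) — v2 is true.
  21. (v3 \/ ~v1 \/ v12) — v3 is true.
  22. (~v4 \/ v10 \/ ~v5) — ~v5 is true.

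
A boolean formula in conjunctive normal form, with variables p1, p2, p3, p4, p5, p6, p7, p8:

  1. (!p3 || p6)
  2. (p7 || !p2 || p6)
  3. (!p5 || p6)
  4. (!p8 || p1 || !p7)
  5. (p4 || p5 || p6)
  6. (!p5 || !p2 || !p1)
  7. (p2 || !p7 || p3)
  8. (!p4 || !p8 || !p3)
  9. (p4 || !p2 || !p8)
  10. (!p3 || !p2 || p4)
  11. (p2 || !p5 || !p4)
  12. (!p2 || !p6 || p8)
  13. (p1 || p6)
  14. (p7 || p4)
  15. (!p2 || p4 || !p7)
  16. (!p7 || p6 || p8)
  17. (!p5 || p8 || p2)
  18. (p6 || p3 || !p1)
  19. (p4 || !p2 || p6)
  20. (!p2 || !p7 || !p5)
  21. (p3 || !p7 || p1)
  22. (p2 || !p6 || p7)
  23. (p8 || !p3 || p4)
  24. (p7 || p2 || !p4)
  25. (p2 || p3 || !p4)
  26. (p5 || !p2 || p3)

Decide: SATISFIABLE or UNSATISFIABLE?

SATISFIABLE

Try p1 = True.
Set p2 = False and propagate.
The remaining clauses are satisfied by p3 = True, p4 = False, p5 = False, p6 = True, p7 = True, p8 = True.
So p1=T, p2=F, p3=T, p4=F, p5=F, p6=T, p7=T, p8=T is a satisfying assignment.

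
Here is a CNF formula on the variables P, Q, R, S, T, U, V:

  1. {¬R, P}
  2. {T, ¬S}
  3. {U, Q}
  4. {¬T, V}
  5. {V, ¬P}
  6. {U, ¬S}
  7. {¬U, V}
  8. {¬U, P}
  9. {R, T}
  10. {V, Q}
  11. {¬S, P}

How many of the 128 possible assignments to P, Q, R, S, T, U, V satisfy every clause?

14

Case analysis on P and U:
  P=T, U=T: Q free; 5 ways for (R,S,T,V) × 2^1 = 10.
  P=T, U=F: remaining (Q,R,S,T,V) ∈ {(T,F,F,T,T); (T,T,F,F,T); (T,T,F,T,T)} — 3.
  P=F, U=T: a clause becomes empty — 0.
  P=F, U=F: remaining (Q,R,S,T,V) ∈ {(T,F,F,T,T)} — 1.
Total: 10 + 3 + 0 + 1 = 14.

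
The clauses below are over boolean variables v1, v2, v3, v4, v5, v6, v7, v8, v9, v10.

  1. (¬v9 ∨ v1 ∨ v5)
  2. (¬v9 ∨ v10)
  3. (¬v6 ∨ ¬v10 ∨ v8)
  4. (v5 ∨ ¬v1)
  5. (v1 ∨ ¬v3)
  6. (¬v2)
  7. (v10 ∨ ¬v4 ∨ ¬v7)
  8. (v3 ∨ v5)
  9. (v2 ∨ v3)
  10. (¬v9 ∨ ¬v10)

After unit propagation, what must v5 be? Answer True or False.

True

(¬v2) is a unit clause: v2 = False.
From (v2 ∨ v3) and v2 = False: v3 = True.
From (¬v3 ∨ v1) and v3 = True: v1 = True.
From (¬v1 ∨ v5) and v1 = True: v5 = True.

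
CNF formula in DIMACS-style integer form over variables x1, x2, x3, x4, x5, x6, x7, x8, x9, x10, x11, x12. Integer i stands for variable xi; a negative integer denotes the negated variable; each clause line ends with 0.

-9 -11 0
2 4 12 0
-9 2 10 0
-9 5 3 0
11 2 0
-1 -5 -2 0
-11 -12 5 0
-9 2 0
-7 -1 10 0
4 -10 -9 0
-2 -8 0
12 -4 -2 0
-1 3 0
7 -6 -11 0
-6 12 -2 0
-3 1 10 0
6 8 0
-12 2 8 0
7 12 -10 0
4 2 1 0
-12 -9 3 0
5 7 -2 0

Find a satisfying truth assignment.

x9 occurs only negated in the remaining clauses — set x9 = False.
Set x1 = False and propagate.
Try x2 = True.
  then x8 is forced to False.
  then x6 is forced to True.
  then x12 is forced to True.
Set x3 = True and propagate.
  then x10 is forced to True.
For the remaining variables, x4 = False, x5 = False, x7 = True, x11 = False works.
Every clause has at least one true literal under this assignment.

x1 = F, x2 = T, x3 = T, x4 = F, x5 = F, x6 = T, x7 = T, x8 = F, x9 = F, x10 = T, x11 = F, x12 = T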